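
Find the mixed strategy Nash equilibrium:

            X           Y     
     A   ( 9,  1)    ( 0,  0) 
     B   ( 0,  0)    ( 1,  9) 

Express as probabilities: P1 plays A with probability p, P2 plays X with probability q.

p = 0.9, q = 0.1

Work:
Find probabilities that make opponent indifferent:
P2 chooses q to make P1 indifferent between A and B
P1 chooses p to make P2 indifferent between X and Y
Mixed NE: P1 plays (A: 0.9, B: 0.1), P2 plays (X: 0.1, Y: 0.9)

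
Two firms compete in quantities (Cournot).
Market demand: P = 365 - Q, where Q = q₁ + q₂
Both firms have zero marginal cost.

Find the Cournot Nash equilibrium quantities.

q₁* = q₂* = 121.67; P* = 121.67

Work:
Profit: π_i = P·q_i = (a - q_i - q_j)·q_i
FOC: ∂π_i/∂q_i = a - 2q_i - q_j = 0
Reaction function: q_i = (365 - q_j)/2
Symmetry: q* = 365/3 = 121.67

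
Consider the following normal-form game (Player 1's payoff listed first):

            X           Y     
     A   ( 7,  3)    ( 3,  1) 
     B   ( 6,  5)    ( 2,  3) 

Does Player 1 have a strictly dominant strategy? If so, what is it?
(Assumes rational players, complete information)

Yes, Player 1's strictly dominant strategy is A

Work:
A strategy strictly dominates another if it gives a strictly higher payoff against every opponent action. Compare each pair of P1's strategies column-by-column:
  A vs B: [7 vs 6, 3 vs 2] → A strictly dominates B
  B vs A: [6 vs 7, 2 vs 3] → B does not strictly dominate A (column X: 6 ≤ 7)
A strictly dominates every other strategy → strictly dominant.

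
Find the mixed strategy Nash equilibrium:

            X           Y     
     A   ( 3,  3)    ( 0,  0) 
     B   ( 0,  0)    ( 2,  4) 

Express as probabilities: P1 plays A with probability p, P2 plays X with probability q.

p = 0.5714, q = 0.4

Work:
Find probabilities that make opponent indifferent:
P2 chooses q to make P1 indifferent between A and B
P1 chooses p to make P2 indifferent between X and Y
Mixed NE: P1 plays (A: 0.5714, B: 0.4286), P2 plays (X: 0.4, Y: 0.6)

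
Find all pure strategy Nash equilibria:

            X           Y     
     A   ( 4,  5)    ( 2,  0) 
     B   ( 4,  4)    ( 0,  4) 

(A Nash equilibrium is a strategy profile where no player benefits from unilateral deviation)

Nash equilibrium: (A, X), (B, X)

Work:
Best responses:
  P1 vs X: payoffs [4, 4] → best response A/B (payoff 4)
  P1 vs Y: payoffs [2, 0] → best response A (payoff 2)
  P2 vs A: payoffs [5, 0] → best response X (payoff 5)
  P2 vs B: payoffs [4, 4] → best response X/Y (payoff 4)
Mutual best responses: (A,X), (B,X) → Nash equilibria.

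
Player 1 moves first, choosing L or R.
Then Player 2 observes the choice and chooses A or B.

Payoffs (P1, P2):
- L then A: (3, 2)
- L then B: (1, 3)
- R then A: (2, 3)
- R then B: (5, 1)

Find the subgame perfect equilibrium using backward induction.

P1 plays R, P2 plays B after L and A after R; Payoff (2, 3)

Work:
Backward induction:
After L: P2 chooses B → P1 gets 1
After R: P2 chooses A → P1 gets 2
P1 chooses R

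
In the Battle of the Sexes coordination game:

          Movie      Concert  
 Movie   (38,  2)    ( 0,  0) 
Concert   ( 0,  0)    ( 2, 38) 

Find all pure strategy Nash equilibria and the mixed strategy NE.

Pure NE: (Movie, Movie) and (Concert, Concert); Mixed NE: p = 0.95, q = 0.05

Work:
Check pure NE:
(Movie, Movie): (38, 2) - no unilateral deviation beneficial
(Concert, Concert): (2, 38) - no unilateral deviation beneficial
Mixed NE: P1 plays Movie with p = 0.95, P2 plays Movie with q = 0.05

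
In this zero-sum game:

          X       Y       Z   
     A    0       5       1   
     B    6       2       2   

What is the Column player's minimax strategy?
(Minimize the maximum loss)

Column should play Z, value = 2

Work:
Column player minimizes Row's maximum payoff:
Column X: max payoff to Row = 6
Column Y: max payoff to Row = 5
Column Z: max payoff to Row = 2
Minimum is 2, achieved by column Z.
Minimax strategy: Z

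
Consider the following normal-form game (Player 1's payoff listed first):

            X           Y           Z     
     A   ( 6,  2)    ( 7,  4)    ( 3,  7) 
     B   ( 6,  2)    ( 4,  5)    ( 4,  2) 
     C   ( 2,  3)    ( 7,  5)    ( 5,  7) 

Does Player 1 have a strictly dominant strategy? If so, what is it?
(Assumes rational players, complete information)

No strictly dominant strategy exists for Player 1

Work:
A strategy strictly dominates another if it gives a strictly higher payoff against every opponent action. Compare each pair of P1's strategies column-by-column:
  A vs B: [6 vs 6, 7 vs 4, 3 vs 4] → A does not strictly dominate B (column X: 6 ≤ 6)
  A vs C: [6 vs 2, 7 vs 7, 3 vs 5] → A does not strictly dominate C (column Y: 7 ≤ 7)
  B vs A: [6 vs 6, 4 vs 7, 4 vs 3] → B does not strictly dominate A (column X: 6 ≤ 6)
  B vs C: [6 vs 2, 4 vs 7, 4 vs 5] → B does not strictly dominate C (column Y: 4 ≤ 7)
  C vs A: [2 vs 6, 7 vs 7, 5 vs 3] → C does not strictly dominate A (column X: 2 ≤ 6)
  C vs B: [2 vs 6, 7 vs 4, 5 vs 4] → C does not strictly dominate B (column X: 2 ≤ 6)
No single strategy strictly dominates all others → no strictly dominant strategy.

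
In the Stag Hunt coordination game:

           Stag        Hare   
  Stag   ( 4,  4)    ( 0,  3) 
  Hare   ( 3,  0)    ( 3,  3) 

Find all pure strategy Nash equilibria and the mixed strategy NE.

Pure NE: (Stag, Stag) and (Hare, Hare); Mixed NE: p = 0.75, q = 0.75

Work:
Check pure NE:
(Stag, Stag): (4, 4) - no unilateral deviation beneficial
(Hare, Hare): (3, 3) - no unilateral deviation beneficial
Mixed NE: P1 plays Stag with p = 0.75, P2 plays Stag with q = 0.75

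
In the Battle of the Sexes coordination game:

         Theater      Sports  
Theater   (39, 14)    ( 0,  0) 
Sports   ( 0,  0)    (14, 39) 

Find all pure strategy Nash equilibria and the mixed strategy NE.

Pure NE: (Theater, Theater) and (Sports, Sports); Mixed NE: p = 0.7358, q = 0.2642

Work:
Check pure NE:
(Theater, Theater): (39, 14) - no unilateral deviation beneficial
(Sports, Sports): (14, 39) - no unilateral deviation beneficial
Mixed NE: P1 plays Theater with p = 0.7358, P2 plays Theater with q = 0.2642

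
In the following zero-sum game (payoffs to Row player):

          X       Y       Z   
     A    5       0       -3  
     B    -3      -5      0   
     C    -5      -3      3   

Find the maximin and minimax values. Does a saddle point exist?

Maximin = -3, Minimax = 0, Saddle: False

Work:
Row minimums: [-3, -5, -5] → maximin = -3
Column maximums: [5, 0, 3] → minimax = 0
No saddle point (maximin ≠ minimax). Mixed strategy needed.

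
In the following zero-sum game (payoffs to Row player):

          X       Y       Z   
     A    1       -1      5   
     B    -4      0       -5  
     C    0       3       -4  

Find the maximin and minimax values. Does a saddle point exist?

Maximin = -1, Minimax = 1, Saddle: False

Work:
Row minimums: [-1, -5, -4] → maximin = -1
Column maximums: [1, 3, 5] → minimax = 1
No saddle point (maximin ≠ minimax). Mixed strategy needed.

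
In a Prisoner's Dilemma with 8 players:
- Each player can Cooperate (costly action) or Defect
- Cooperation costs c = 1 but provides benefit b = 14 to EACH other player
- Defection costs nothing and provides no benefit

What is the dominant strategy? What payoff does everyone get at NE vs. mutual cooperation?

Dominant: Defect; NE payoff = 0; Coop payoff = 97

Work:
Defect dominates (saves cost c = 1, benefit to others is external)
NE: All defect → everyone gets 0
If all cooperate: each receives (7)×14 - 1 = 97
Social dilemma: 97 > 0 but NE gives 0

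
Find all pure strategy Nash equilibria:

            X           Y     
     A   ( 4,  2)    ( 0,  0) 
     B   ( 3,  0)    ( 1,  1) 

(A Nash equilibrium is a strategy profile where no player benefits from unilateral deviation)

Nash equilibrium: (A, X), (B, Y)

Work:
Best responses:
  P1 vs X: payoffs [4, 3] → best response A (payoff 4)
  P1 vs Y: payoffs [0, 1] → best response B (payoff 1)
  P2 vs A: payoffs [2, 0] → best response X (payoff 2)
  P2 vs B: payoffs [0, 1] → best response Y (payoff 1)
Mutual best responses: (A,X), (B,Y) → Nash equilibria.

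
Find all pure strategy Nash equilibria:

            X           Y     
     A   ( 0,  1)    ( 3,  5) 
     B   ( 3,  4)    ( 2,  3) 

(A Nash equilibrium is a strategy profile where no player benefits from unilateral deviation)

Nash equilibrium: (A, Y), (B, X)

Work:
Best responses:
  P1 vs X: payoffs [0, 3] → best response B (payoff 3)
  P1 vs Y: payoffs [3, 2] → best response A (payoff 3)
  P2 vs A: payoffs [1, 5] → best response Y (payoff 5)
  P2 vs B: payoffs [4, 3] → best response X (payoff 4)
Mutual best responses: (A,Y), (B,X) → Nash equilibria.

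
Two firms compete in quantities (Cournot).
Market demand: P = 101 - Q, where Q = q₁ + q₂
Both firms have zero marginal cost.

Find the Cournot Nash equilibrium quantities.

q₁* = q₂* = 33.67; P* = 33.67

Work:
Profit: π_i = P·q_i = (a - q_i - q_j)·q_i
FOC: ∂π_i/∂q_i = a - 2q_i - q_j = 0
Reaction function: q_i = (101 - q_j)/2
Symmetry: q* = 101/3 = 33.67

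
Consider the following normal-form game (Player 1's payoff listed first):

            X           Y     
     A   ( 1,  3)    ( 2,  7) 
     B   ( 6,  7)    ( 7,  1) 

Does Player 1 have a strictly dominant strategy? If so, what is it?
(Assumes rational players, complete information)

Yes, Player 1's strictly dominant strategy is B

Work:
A strategy strictly dominates another if it gives a strictly higher payoff against every opponent action. Compare each pair of P1's strategies column-by-column:
  A vs B: [1 vs 6, 2 vs 7] → A does not strictly dominate B (column X: 1 ≤ 6)
  B vs A: [6 vs 1, 7 vs 2] → B strictly dominates A
B strictly dominates every other strategy → strictly dominant.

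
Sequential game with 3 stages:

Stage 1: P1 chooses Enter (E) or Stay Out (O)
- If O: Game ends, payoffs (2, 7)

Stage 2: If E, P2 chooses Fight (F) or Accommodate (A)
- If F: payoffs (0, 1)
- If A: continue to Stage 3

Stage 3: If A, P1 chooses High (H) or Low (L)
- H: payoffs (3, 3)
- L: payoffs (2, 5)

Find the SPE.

SPE: (E, A, H); Outcome (3, 3)

Work:
Stage 3: P1 chooses H (3 vs 2)
Stage 2: P2: F->1, A->3 (anticipating H). Choose A
Stage 1: P1: O->2, E->3 (anticipating A, H). Choose E
SPE path: E -> A -> H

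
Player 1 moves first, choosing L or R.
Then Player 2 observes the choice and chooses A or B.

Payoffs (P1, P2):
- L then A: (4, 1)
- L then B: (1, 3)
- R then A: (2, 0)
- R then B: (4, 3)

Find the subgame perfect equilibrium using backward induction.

P1 plays R, P2 plays B after L and B after R; Payoff (4, 3)

Work:
Backward induction:
After L: P2 chooses B → P1 gets 1
After R: P2 chooses B → P1 gets 4
P1 chooses R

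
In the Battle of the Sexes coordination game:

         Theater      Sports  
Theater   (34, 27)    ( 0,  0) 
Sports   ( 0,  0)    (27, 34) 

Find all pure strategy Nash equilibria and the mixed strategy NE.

Pure NE: (Theater, Theater) and (Sports, Sports); Mixed NE: p = 0.5574, q = 0.4426

Work:
Check pure NE:
(Theater, Theater): (34, 27) - no unilateral deviation beneficial
(Sports, Sports): (27, 34) - no unilateral deviation beneficial
Mixed NE: P1 plays Theater with p = 0.5574, P2 plays Theater with q = 0.4426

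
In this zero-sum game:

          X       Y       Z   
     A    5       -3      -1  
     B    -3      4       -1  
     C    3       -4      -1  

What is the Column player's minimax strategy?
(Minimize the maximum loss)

Column should play Z, value = -1

Work:
Column player minimizes Row's maximum payoff:
Column X: max payoff to Row = 5
Column Y: max payoff to Row = 4
Column Z: max payoff to Row = -1
Minimum is -1, achieved by column Z.
Minimax strategy: Z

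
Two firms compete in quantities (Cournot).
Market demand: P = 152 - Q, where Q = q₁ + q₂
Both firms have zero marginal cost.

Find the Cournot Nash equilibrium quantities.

q₁* = q₂* = 50.67; P* = 50.67

Work:
Profit: π_i = P·q_i = (a - q_i - q_j)·q_i
FOC: ∂π_i/∂q_i = a - 2q_i - q_j = 0
Reaction function: q_i = (152 - q_j)/2
Symmetry: q* = 152/3 = 50.67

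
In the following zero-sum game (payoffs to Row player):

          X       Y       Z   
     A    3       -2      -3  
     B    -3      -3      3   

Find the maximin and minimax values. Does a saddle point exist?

Maximin = -3, Minimax = -2, Saddle: False

Work:
Row minimums: [-3, -3] → maximin = -3
Column maximums: [3, -2, 3] → minimax = -2
No saddle point (maximin ≠ minimax). Mixed strategy needed.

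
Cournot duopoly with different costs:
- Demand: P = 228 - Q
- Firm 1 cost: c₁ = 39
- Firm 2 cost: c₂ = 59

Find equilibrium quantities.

q₁* = 69.67, q₂* = 49.67

Work:
Reaction: q₁ = (228 - 39 - q₂)/2
Reaction: q₂ = (228 - 59 - q₁)/2
Solve simultaneously:
q₁* = (228 - 2×39 + 59)/3 = 69.67
q₂* = (228 - 2×59 + 39)/3 = 49.67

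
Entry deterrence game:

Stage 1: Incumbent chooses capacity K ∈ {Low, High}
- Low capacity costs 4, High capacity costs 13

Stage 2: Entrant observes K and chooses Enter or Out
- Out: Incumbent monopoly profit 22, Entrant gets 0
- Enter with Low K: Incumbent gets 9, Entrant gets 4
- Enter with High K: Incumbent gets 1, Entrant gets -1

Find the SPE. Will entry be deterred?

SPE: (High, Enter|Low, Out|High); Entry deterred. Incumbent net profit = 9

Work:
After Low K: Entrant enters (4 > 0)
After High K: Entrant stays out (-1 < 0)
Incumbent: Low → 9−4=5, High → 22−13=9
Incumbent chooses High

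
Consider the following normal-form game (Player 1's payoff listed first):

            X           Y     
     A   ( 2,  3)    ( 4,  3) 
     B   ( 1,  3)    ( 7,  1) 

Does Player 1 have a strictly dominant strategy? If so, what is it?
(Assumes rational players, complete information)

No strictly dominant strategy exists for Player 1

Work:
A strategy strictly dominates another if it gives a strictly higher payoff against every opponent action. Compare each pair of P1's strategies column-by-column:
  A vs B: [2 vs 1, 4 vs 7] → A does not strictly dominate B (column Y: 4 ≤ 7)
  B vs A: [1 vs 2, 7 vs 4] → B does not strictly dominate A (column X: 1 ≤ 2)
No single strategy strictly dominates all others → no strictly dominant strategy.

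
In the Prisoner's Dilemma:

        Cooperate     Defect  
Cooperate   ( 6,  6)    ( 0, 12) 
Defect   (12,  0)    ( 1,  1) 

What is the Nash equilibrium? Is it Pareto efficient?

(Defect, Defect) is NE; not Pareto efficient

Work:
Defect dominates Cooperate for both players:
If P2 cooperates: Defect (12) > Cooperate (6)
If P2 defects: Defect (1) > Cooperate (0)
NE: (Defect, Defect) with payoff (1, 1)
But (Cooperate, Cooperate) = (6, 6) Pareto dominates (1, 1)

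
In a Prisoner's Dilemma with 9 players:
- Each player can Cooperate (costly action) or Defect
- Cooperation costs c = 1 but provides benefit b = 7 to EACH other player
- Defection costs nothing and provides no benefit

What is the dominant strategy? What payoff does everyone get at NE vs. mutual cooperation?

Dominant: Defect; NE payoff = 0; Coop payoff = 55

Work:
Defect dominates (saves cost c = 1, benefit to others is external)
NE: All defect → everyone gets 0
If all cooperate: each receives (8)×7 - 1 = 55
Social dilemma: 55 > 0 but NE gives 0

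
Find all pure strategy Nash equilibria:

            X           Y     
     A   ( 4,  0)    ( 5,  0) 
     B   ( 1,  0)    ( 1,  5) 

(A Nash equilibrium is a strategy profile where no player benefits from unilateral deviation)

Nash equilibrium: (A, X), (A, Y)

Work:
Best responses:
  P1 vs X: payoffs [4, 1] → best response A (payoff 4)
  P1 vs Y: payoffs [5, 1] → best response A (payoff 5)
  P2 vs A: payoffs [0, 0] → best response X/Y (payoff 0)
  P2 vs B: payoffs [0, 5] → best response Y (payoff 5)
Mutual best responses: (A,X), (A,Y) → Nash equilibria.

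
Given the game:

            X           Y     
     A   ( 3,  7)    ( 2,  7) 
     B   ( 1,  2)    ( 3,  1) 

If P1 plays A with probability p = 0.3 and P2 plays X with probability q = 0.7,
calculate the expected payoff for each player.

E[P1] = 1.93, E[P2] = 3.29

Work:
E[P1] = p·q·π₁(A,X) + p·(1-q)·π₁(A,Y) + (1-p)·q·π₁(B,X) + (1-p)·(1-q)·π₁(B,Y)
= 0.3·0.7·3 + 0.3·0.3·2 + 0.7·0.7·1 + 0.7·0.3·3
= 1.93

E[P2] = 3.29 (similar calculation)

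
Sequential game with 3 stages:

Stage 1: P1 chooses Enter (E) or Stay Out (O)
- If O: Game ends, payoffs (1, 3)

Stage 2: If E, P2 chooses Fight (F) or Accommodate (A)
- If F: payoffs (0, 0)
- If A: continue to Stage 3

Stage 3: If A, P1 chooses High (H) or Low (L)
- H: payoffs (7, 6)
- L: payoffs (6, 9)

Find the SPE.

SPE: (E, A, H); Outcome (7, 6)

Work:
Stage 3: P1 chooses H (7 vs 6)
Stage 2: P2: F->0, A->6 (anticipating H). Choose A
Stage 1: P1: O->1, E->7 (anticipating A, H). Choose E
SPE path: E -> A -> H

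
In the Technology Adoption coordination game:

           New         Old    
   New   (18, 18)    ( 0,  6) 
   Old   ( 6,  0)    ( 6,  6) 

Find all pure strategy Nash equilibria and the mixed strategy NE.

Pure NE: (New, New) and (Old, Old); Mixed NE: p = 0.3333, q = 0.3333

Work:
Check pure NE:
(New, New): (18, 18) - no unilateral deviation beneficial
(Old, Old): (6, 6) - no unilateral deviation beneficial
Mixed NE: P1 plays New with p = 0.3333, P2 plays New with q = 0.3333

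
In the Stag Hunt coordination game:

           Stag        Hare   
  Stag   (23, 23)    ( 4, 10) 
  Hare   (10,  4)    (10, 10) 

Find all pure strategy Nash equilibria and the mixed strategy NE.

Pure NE: (Stag, Stag) and (Hare, Hare); Mixed NE: p = 0.3158, q = 0.3158

Work:
Check pure NE:
(Stag, Stag): (23, 23) - no unilateral deviation beneficial
(Hare, Hare): (10, 10) - no unilateral deviation beneficial
Mixed NE: P1 plays Stag with p = 0.3158, P2 plays Stag with q = 0.3158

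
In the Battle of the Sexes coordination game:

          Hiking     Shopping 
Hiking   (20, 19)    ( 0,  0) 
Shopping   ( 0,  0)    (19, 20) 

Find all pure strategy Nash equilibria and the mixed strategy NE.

Pure NE: (Hiking, Hiking) and (Shopping, Shopping); Mixed NE: p = 0.5128, q = 0.4872

Work:
Check pure NE:
(Hiking, Hiking): (20, 19) - no unilateral deviation beneficial
(Shopping, Shopping): (19, 20) - no unilateral deviation beneficial
Mixed NE: P1 plays Hiking with p = 0.5128, P2 plays Hiking with q = 0.4872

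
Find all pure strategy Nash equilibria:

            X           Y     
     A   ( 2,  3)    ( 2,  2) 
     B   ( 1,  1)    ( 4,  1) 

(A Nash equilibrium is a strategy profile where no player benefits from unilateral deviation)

Nash equilibrium: (A, X), (B, Y)

Work:
Best responses:
  P1 vs X: payoffs [2, 1] → best response A (payoff 2)
  P1 vs Y: payoffs [2, 4] → best response B (payoff 4)
  P2 vs A: payoffs [3, 2] → best response X (payoff 3)
  P2 vs B: payoffs [1, 1] → best response X/Y (payoff 1)
Mutual best responses: (A,X), (B,Y) → Nash equilibria.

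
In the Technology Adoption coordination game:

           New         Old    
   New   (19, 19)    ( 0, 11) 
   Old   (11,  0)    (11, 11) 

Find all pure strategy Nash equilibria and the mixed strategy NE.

Pure NE: (New, New) and (Old, Old); Mixed NE: p = 0.5789, q = 0.5789

Work:
Check pure NE:
(New, New): (19, 19) - no unilateral deviation beneficial
(Old, Old): (11, 11) - no unilateral deviation beneficial
Mixed NE: P1 plays New with p = 0.5789, P2 plays New with q = 0.5789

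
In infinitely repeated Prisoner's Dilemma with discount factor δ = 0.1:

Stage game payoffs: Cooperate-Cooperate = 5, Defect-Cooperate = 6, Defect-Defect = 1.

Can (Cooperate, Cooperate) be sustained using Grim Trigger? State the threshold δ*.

δ* = 0.2; since δ = 0.1 < 0.2, cooperation cannot be sustained

Work:
For Grim Trigger:
Cooperate forever: 5/(1-δ)
Defect then punished: 6 + 1·δ/(1-δ)
Need: 5/(1-δ) ≥ 6 + 1·δ/(1-δ)
Solving: δ ≥ (T-R)/(T-P) = (6-5)/(6-1) = 0.2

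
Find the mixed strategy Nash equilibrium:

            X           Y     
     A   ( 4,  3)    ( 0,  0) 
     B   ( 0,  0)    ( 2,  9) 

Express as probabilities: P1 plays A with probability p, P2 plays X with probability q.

p = 0.75, q = 0.3333

Work:
Find probabilities that make opponent indifferent:
P2 chooses q to make P1 indifferent between A and B
P1 chooses p to make P2 indifferent between X and Y
Mixed NE: P1 plays (A: 0.75, B: 0.25), P2 plays (X: 0.3333, Y: 0.6667)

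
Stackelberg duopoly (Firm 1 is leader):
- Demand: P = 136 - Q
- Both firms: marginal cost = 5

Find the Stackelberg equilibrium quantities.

q₁* (leader) = 65.5, q₂* (follower) = 32.75

Work:
Follower's reaction: q₂ = (a - c - q₁)/2
Leader substitutes: π₁ = q₁·(a - q₁ - (a-c-q₁)/2 - c)
FOC: q₁* = (136 - 5)/2 = 65.50
Then: q₂* = (136 - 5 - 65.5)/2 = 32.75
Leader has first-mover advantage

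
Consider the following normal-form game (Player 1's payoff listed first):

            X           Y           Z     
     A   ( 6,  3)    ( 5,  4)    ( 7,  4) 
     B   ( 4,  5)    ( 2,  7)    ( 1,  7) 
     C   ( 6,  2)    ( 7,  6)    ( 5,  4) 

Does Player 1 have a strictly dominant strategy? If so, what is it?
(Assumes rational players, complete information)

No strictly dominant strategy exists for Player 1

Work:
A strategy strictly dominates another if it gives a strictly higher payoff against every opponent action. Compare each pair of P1's strategies column-by-column:
  A vs B: [6 vs 4, 5 vs 2, 7 vs 1] → A strictly dominates B
  A vs C: [6 vs 6, 5 vs 7, 7 vs 5] → A does not strictly dominate C (column X: 6 ≤ 6)
  B vs A: [4 vs 6, 2 vs 5, 1 vs 7] → B does not strictly dominate A (column X: 4 ≤ 6)
  B vs C: [4 vs 6, 2 vs 7, 1 vs 5] → B does not strictly dominate C (column X: 4 ≤ 6)
  C vs A: [6 vs 6, 7 vs 5, 5 vs 7] → C does not strictly dominate A (column X: 6 ≤ 6)
  C vs B: [6 vs 4, 7 vs 2, 5 vs 1] → C strictly dominates B
No single strategy strictly dominates all others → no strictly dominant strategy.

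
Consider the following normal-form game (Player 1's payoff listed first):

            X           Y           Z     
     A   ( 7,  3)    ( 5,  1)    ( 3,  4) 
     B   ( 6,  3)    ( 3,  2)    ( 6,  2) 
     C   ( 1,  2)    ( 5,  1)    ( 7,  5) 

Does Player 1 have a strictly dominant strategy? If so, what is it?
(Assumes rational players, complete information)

No strictly dominant strategy exists for Player 1

Work:
A strategy strictly dominates another if it gives a strictly higher payoff against every opponent action. Compare each pair of P1's strategies column-by-column:
  A vs B: [7 vs 6, 5 vs 3, 3 vs 6] → A does not strictly dominate B (column Z: 3 ≤ 6)
  A vs C: [7 vs 1, 5 vs 5, 3 vs 7] → A does not strictly dominate C (column Y: 5 ≤ 5)
  B vs A: [6 vs 7, 3 vs 5, 6 vs 3] → B does not strictly dominate A (column X: 6 ≤ 7)
  B vs C: [6 vs 1, 3 vs 5, 6 vs 7] → B does not strictly dominate C (column Y: 3 ≤ 5)
  C vs A: [1 vs 7, 5 vs 5, 7 vs 3] → C does not strictly dominate A (column X: 1 ≤ 7)
  C vs B: [1 vs 6, 5 vs 3, 7 vs 6] → C does not strictly dominate B (column X: 1 ≤ 6)
No single strategy strictly dominates all others → no strictly dominant strategy.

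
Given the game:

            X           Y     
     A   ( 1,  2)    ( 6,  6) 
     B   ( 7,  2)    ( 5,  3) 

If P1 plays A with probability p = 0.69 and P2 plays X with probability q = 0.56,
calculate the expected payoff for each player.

E[P1] = 4.1052, E[P2] = 3.3508

Work:
E[P1] = p·q·π₁(A,X) + p·(1-q)·π₁(A,Y) + (1-p)·q·π₁(B,X) + (1-p)·(1-q)·π₁(B,Y)
= 0.69·0.56·1 + 0.69·0.44·6 + 0.31·0.56·7 + 0.31·0.44·5
= 4.1052

E[P2] = 3.3508 (similar calculation)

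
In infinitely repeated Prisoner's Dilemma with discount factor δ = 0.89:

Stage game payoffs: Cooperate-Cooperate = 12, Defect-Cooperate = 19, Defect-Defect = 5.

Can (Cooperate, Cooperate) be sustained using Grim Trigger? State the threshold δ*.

δ* = 0.5; since δ = 0.89 ≥ 0.5, cooperation can be sustained

Work:
For Grim Trigger:
Cooperate forever: 12/(1-δ)
Defect then punished: 19 + 5·δ/(1-δ)
Need: 12/(1-δ) ≥ 19 + 5·δ/(1-δ)
Solving: δ ≥ (T-R)/(T-P) = (19-12)/(19-5) = 0.5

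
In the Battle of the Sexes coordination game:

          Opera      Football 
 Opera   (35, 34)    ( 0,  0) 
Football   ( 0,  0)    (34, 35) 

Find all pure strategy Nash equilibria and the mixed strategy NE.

Pure NE: (Opera, Opera) and (Football, Football); Mixed NE: p = 0.5072, q = 0.4928

Work:
Check pure NE:
(Opera, Opera): (35, 34) - no unilateral deviation beneficial
(Football, Football): (34, 35) - no unilateral deviation beneficial
Mixed NE: P1 plays Opera with p = 0.5072, P2 plays Opera with q = 0.4928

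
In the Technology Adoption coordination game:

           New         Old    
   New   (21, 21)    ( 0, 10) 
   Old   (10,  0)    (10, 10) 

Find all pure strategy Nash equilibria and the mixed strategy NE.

Pure NE: (New, New) and (Old, Old); Mixed NE: p = 0.4762, q = 0.4762

Work:
Check pure NE:
(New, New): (21, 21) - no unilateral deviation beneficial
(Old, Old): (10, 10) - no unilateral deviation beneficial
Mixed NE: P1 plays New with p = 0.4762, P2 plays New with q = 0.4762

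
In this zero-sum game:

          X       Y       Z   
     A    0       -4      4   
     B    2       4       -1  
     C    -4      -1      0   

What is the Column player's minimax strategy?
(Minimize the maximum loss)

Column should play X, value = 2

Work:
Column player minimizes Row's maximum payoff:
Column X: max payoff to Row = 2
Column Y: max payoff to Row = 4
Column Z: max payoff to Row = 4
Minimum is 2, achieved by column X.
Minimax strategy: X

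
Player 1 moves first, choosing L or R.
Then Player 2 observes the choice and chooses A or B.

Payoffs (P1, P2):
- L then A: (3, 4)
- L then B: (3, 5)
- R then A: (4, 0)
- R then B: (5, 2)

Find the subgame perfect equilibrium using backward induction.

P1 plays R, P2 plays B after L and B after R; Payoff (5, 2)

Work:
Backward induction:
After L: P2 chooses B → P1 gets 3
After R: P2 chooses B → P1 gets 5
P1 chooses R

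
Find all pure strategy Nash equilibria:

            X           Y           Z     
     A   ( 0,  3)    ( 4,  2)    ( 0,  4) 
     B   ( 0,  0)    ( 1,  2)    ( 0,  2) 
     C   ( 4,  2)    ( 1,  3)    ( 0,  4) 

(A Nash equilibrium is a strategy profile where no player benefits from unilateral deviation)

Nash equilibrium: (A, Z), (B, Z), (C, Z)

Work:
Best responses:
  P1 vs X: payoffs [0, 0, 4] → best response C (payoff 4)
  P1 vs Y: payoffs [4, 1, 1] → best response A (payoff 4)
  P1 vs Z: payoffs [0, 0, 0] → best response A/B/C (payoff 0)
  P2 vs A: payoffs [3, 2, 4] → best response Z (payoff 4)
  P2 vs B: payoffs [0, 2, 2] → best response Y/Z (payoff 2)
  P2 vs C: payoffs [2, 3, 4] → best response Z (payoff 4)
Mutual best responses: (A,Z), (B,Z), (C,Z) → Nash equilibria.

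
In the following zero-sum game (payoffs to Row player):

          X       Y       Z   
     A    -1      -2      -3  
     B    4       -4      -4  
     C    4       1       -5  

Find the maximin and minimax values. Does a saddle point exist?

Maximin = -3, Minimax = -3, Saddle: True

Work:
Row minimums: [-3, -4, -5] → maximin = -3
Column maximums: [4, 1, -3] → minimax = -3
Saddle point exists! Game value = -3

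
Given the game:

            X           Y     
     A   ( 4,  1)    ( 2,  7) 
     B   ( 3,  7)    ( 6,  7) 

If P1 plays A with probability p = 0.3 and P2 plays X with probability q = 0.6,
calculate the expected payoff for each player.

E[P1] = 3.9, E[P2] = 5.92

Work:
E[P1] = p·q·π₁(A,X) + p·(1-q)·π₁(A,Y) + (1-p)·q·π₁(B,X) + (1-p)·(1-q)·π₁(B,Y)
= 0.3·0.6·4 + 0.3·0.4·2 + 0.7·0.6·3 + 0.7·0.4·6
= 3.9

E[P2] = 5.92 (similar calculation)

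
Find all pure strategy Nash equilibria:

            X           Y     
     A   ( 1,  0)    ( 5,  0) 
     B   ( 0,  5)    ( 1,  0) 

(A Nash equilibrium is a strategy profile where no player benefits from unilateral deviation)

Nash equilibrium: (A, X), (A, Y)

Work:
Best responses:
  P1 vs X: payoffs [1, 0] → best response A (payoff 1)
  P1 vs Y: payoffs [5, 1] → best response A (payoff 5)
  P2 vs A: payoffs [0, 0] → best response X/Y (payoff 0)
  P2 vs B: payoffs [5, 0] → best response X (payoff 5)
Mutual best responses: (A,X), (A,Y) → Nash equilibria.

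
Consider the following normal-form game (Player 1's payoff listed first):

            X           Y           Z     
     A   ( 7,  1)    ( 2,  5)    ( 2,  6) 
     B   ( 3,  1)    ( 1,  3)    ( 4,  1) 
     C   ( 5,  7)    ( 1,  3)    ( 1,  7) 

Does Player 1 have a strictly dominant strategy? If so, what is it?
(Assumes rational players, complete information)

No strictly dominant strategy exists for Player 1

Work:
A strategy strictly dominates another if it gives a strictly higher payoff against every opponent action. Compare each pair of P1's strategies column-by-column:
  A vs B: [7 vs 3, 2 vs 1, 2 vs 4] → A does not strictly dominate B (column Z: 2 ≤ 4)
  A vs C: [7 vs 5, 2 vs 1, 2 vs 1] → A strictly dominates C
  B vs A: [3 vs 7, 1 vs 2, 4 vs 2] → B does not strictly dominate A (column X: 3 ≤ 7)
  B vs C: [3 vs 5, 1 vs 1, 4 vs 1] → B does not strictly dominate C (column X: 3 ≤ 5)
  C vs A: [5 vs 7, 1 vs 2, 1 vs 2] → C does not strictly dominate A (column X: 5 ≤ 7)
  C vs B: [5 vs 3, 1 vs 1, 1 vs 4] → C does not strictly dominate B (column Y: 1 ≤ 1)
No single strategy strictly dominates all others → no strictly dominant strategy.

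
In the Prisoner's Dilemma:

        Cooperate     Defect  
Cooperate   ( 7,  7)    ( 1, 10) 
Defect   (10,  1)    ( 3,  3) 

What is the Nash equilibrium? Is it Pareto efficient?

(Defect, Defect) is NE; not Pareto efficient

Work:
Defect dominates Cooperate for both players:
If P2 cooperates: Defect (10) > Cooperate (7)
If P2 defects: Defect (3) > Cooperate (1)
NE: (Defect, Defect) with payoff (3, 3)
But (Cooperate, Cooperate) = (7, 7) Pareto dominates (3, 3)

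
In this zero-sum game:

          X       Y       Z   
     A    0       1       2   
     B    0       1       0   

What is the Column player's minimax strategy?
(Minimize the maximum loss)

Column should play X, value = 0

Work:
Column player minimizes Row's maximum payoff:
Column X: max payoff to Row = 0
Column Y: max payoff to Row = 1
Column Z: max payoff to Row = 2
Minimum is 0, achieved by column X.
Minimax strategy: X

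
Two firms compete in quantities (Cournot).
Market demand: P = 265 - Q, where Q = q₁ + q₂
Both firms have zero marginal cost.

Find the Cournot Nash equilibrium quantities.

q₁* = q₂* = 88.33; P* = 88.33

Work:
Profit: π_i = P·q_i = (a - q_i - q_j)·q_i
FOC: ∂π_i/∂q_i = a - 2q_i - q_j = 0
Reaction function: q_i = (265 - q_j)/2
Symmetry: q* = 265/3 = 88.33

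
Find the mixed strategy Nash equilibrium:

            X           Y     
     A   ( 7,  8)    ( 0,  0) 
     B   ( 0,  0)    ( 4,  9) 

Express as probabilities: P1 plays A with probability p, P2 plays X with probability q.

p = 0.5294, q = 0.3636

Work:
Find probabilities that make opponent indifferent:
P2 chooses q to make P1 indifferent between A and B
P1 chooses p to make P2 indifferent between X and Y
Mixed NE: P1 plays (A: 0.5294, B: 0.4706), P2 plays (X: 0.3636, Y: 0.6364)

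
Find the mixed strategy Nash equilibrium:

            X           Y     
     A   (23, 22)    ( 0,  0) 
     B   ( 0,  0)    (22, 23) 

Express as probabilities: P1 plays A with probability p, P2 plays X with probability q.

p = 0.5111, q = 0.4889

Work:
Find probabilities that make opponent indifferent:
P2 chooses q to make P1 indifferent between A and B
P1 chooses p to make P2 indifferent between X and Y
Mixed NE: P1 plays (A: 0.5111, B: 0.4889), P2 plays (X: 0.4889, Y: 0.5111)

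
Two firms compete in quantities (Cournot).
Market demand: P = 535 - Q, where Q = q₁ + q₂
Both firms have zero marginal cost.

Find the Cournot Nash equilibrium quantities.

q₁* = q₂* = 178.33; P* = 178.33

Work:
Profit: π_i = P·q_i = (a - q_i - q_j)·q_i
FOC: ∂π_i/∂q_i = a - 2q_i - q_j = 0
Reaction function: q_i = (535 - q_j)/2
Symmetry: q* = 535/3 = 178.33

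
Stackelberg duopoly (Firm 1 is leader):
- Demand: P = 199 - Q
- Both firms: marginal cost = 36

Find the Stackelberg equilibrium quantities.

q₁* (leader) = 81.5, q₂* (follower) = 40.75

Work:
Follower's reaction: q₂ = (a - c - q₁)/2
Leader substitutes: π₁ = q₁·(a - q₁ - (a-c-q₁)/2 - c)
FOC: q₁* = (199 - 36)/2 = 81.50
Then: q₂* = (199 - 36 - 81.5)/2 = 40.75
Leader has first-mover advantage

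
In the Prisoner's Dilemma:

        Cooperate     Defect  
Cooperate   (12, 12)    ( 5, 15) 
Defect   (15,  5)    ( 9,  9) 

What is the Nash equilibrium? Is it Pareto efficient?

(Defect, Defect) is NE; not Pareto efficient

Work:
Defect dominates Cooperate for both players:
If P2 cooperates: Defect (15) > Cooperate (12)
If P2 defects: Defect (9) > Cooperate (5)
NE: (Defect, Defect) with payoff (9, 9)
But (Cooperate, Cooperate) = (12, 12) Pareto dominates (9, 9)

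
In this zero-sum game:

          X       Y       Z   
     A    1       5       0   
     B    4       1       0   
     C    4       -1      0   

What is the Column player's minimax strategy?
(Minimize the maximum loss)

Column should play Z, value = 0

Work:
Column player minimizes Row's maximum payoff:
Column X: max payoff to Row = 4
Column Y: max payoff to Row = 5
Column Z: max payoff to Row = 0
Minimum is 0, achieved by column Z.
Minimax strategy: Z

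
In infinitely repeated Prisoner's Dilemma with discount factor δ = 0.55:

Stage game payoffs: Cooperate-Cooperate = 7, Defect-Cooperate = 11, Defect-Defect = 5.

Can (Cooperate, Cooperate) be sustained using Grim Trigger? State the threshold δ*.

δ* = 0.6667; since δ = 0.55 < 0.6667, cooperation cannot be sustained

Work:
For Grim Trigger:
Cooperate forever: 7/(1-δ)
Defect then punished: 11 + 5·δ/(1-δ)
Need: 7/(1-δ) ≥ 11 + 5·δ/(1-δ)
Solving: δ ≥ (T-R)/(T-P) = (11-7)/(11-5) = 0.6667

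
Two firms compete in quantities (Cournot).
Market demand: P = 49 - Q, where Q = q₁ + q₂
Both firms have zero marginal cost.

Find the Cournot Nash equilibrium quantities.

q₁* = q₂* = 16.33; P* = 16.33

Work:
Profit: π_i = P·q_i = (a - q_i - q_j)·q_i
FOC: ∂π_i/∂q_i = a - 2q_i - q_j = 0
Reaction function: q_i = (49 - q_j)/2
Symmetry: q* = 49/3 = 16.33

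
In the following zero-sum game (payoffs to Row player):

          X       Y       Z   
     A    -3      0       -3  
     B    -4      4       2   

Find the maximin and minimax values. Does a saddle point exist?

Maximin = -3, Minimax = -3, Saddle: True

Work:
Row minimums: [-3, -4] → maximin = -3
Column maximums: [-3, 4, 2] → minimax = -3
Saddle point exists! Game value = -3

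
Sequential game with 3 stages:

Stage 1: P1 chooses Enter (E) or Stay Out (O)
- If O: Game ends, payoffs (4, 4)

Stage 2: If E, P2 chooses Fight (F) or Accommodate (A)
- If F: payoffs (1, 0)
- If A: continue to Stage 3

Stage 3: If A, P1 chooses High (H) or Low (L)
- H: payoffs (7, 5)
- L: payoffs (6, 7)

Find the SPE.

SPE: (E, A, H); Outcome (7, 5)

Work:
Stage 3: P1 chooses H (7 vs 6)
Stage 2: P2: F->0, A->5 (anticipating H). Choose A
Stage 1: P1: O->4, E->7 (anticipating A, H). Choose E
SPE path: E -> A -> H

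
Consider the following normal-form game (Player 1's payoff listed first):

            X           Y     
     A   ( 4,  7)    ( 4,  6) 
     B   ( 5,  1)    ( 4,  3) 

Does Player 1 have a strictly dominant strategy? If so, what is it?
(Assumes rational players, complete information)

No strictly dominant strategy exists for Player 1

Work:
A strategy strictly dominates another if it gives a strictly higher payoff against every opponent action. Compare each pair of P1's strategies column-by-column:
  A vs B: [4 vs 5, 4 vs 4] → A does not strictly dominate B (column X: 4 ≤ 5)
  B vs A: [5 vs 4, 4 vs 4] → B does not strictly dominate A (column Y: 4 ≤ 4)
No single strategy strictly dominates all others → no strictly dominant strategy.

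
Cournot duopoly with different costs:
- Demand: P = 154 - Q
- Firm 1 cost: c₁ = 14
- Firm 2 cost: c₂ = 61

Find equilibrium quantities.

q₁* = 62.33, q₂* = 15.33

Work:
Reaction: q₁ = (154 - 14 - q₂)/2
Reaction: q₂ = (154 - 61 - q₁)/2
Solve simultaneously:
q₁* = (154 - 2×14 + 61)/3 = 62.33
q₂* = (154 - 2×61 + 14)/3 = 15.33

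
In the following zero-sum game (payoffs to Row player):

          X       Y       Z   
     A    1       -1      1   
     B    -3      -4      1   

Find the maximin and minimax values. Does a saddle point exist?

Maximin = -1, Minimax = -1, Saddle: True

Work:
Row minimums: [-1, -4] → maximin = -1
Column maximums: [1, -1, 1] → minimax = -1
Saddle point exists! Game value = -1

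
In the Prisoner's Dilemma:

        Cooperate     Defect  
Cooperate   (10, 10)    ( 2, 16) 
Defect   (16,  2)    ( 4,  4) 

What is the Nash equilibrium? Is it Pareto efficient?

(Defect, Defect) is NE; not Pareto efficient

Work:
Defect dominates Cooperate for both players:
If P2 cooperates: Defect (16) > Cooperate (10)
If P2 defects: Defect (4) > Cooperate (2)
NE: (Defect, Defect) with payoff (4, 4)
But (Cooperate, Cooperate) = (10, 10) Pareto dominates (4, 4)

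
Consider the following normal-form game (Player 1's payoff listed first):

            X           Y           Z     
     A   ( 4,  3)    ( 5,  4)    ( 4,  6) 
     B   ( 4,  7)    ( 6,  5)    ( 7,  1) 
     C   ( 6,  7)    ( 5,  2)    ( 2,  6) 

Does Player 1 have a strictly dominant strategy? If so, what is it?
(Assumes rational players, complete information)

No strictly dominant strategy exists for Player 1

Work:
A strategy strictly dominates another if it gives a strictly higher payoff against every opponent action. Compare each pair of P1's strategies column-by-column:
  A vs B: [4 vs 4, 5 vs 6, 4 vs 7] → A does not strictly dominate B (column X: 4 ≤ 4)
  A vs C: [4 vs 6, 5 vs 5, 4 vs 2] → A does not strictly dominate C (column X: 4 ≤ 6)
  B vs A: [4 vs 4, 6 vs 5, 7 vs 4] → B does not strictly dominate A (column X: 4 ≤ 4)
  B vs C: [4 vs 6, 6 vs 5, 7 vs 2] → B does not strictly dominate C (column X: 4 ≤ 6)
  C vs A: [6 vs 4, 5 vs 5, 2 vs 4] → C does not strictly dominate A (column Y: 5 ≤ 5)
  C vs B: [6 vs 4, 5 vs 6, 2 vs 7] → C does not strictly dominate B (column Y: 5 ≤ 6)
No single strategy strictly dominates all others → no strictly dominant strategy.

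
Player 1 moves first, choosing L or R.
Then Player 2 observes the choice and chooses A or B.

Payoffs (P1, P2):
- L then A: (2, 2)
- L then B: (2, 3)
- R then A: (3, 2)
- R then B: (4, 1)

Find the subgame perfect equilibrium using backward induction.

P1 plays R, P2 plays B after L and A after R; Payoff (3, 2)

Work:
Backward induction:
After L: P2 chooses B → P1 gets 2
After R: P2 chooses A → P1 gets 3
P1 chooses R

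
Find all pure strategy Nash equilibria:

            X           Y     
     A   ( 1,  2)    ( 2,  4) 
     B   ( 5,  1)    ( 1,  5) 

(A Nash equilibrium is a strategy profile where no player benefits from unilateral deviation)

Nash equilibrium: (A, Y)

Work:
Best responses:
  P1 vs X: payoffs [1, 5] → best response B (payoff 5)
  P1 vs Y: payoffs [2, 1] → best response A (payoff 2)
  P2 vs A: payoffs [2, 4] → best response Y (payoff 4)
  P2 vs B: payoffs [1, 5] → best response Y (payoff 5)
Mutual best responses: (A,Y) → Nash equilibria.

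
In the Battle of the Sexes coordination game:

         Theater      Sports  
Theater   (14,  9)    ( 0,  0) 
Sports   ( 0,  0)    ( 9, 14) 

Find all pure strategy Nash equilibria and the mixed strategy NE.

Pure NE: (Theater, Theater) and (Sports, Sports); Mixed NE: p = 0.6087, q = 0.3913

Work:
Check pure NE:
(Theater, Theater): (14, 9) - no unilateral deviation beneficial
(Sports, Sports): (9, 14) - no unilateral deviation beneficial
Mixed NE: P1 plays Theater with p = 0.6087, P2 plays Theater with q = 0.3913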